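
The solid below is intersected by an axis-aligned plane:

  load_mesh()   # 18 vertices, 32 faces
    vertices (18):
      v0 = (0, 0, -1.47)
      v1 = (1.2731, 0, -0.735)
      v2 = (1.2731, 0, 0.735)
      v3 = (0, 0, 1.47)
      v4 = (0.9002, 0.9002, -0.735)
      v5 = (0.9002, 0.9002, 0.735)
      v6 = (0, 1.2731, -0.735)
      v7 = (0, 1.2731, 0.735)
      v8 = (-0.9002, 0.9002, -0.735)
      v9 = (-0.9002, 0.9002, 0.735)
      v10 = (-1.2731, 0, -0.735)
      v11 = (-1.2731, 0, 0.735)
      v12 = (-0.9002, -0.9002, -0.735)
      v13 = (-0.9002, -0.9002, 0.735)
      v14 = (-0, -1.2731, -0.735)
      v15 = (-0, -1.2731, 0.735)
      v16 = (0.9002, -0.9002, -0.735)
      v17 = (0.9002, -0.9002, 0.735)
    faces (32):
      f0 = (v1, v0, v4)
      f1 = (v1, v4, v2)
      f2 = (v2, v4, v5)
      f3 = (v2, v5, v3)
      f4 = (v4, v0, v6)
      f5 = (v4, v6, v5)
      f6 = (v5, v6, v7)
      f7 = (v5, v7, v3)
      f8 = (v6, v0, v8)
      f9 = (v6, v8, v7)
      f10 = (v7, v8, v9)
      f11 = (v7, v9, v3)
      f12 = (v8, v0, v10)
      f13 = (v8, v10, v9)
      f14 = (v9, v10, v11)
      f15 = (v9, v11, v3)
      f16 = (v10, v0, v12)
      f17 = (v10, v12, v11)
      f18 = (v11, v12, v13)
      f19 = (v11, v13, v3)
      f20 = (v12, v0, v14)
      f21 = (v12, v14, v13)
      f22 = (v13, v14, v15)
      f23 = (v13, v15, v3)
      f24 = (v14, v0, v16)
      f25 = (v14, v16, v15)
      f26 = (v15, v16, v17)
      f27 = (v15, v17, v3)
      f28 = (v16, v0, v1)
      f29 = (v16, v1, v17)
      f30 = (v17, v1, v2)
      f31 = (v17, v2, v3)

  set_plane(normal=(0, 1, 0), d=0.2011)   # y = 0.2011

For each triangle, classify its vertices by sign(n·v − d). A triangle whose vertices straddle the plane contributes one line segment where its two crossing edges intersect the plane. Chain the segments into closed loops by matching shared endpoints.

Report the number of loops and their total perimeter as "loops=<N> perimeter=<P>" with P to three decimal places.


loops=1 perimeter=8.334

Straddling triangles (12 of 32):
  (v1,v0,v4) [--+] → (0.2011, 0.2011, -1.3058)–(1.1898, 0.2011, -0.735)  len=1.1416
  (v1,v4,v2) [-+-] → (1.1898, 0.2011, -0.735)–(1.1898, 0.2011, 0.40661)  len=1.1416
  (v2,v4,v5) [-++] → (1.1898, 0.2011, 0.40661)–(1.1898, 0.2011, 0.735)  len=0.3284
  (v2,v5,v3) [-+-] → (1.1898, 0.2011, 0.735)–(0.2011, 0.2011, 1.3058)  len=1.1416
  (v4,v0,v6) [+-+] → (0.2011, 0.2011, -1.3058)–(0, 0.2011, -1.3539)  len=0.2068
  (v5,v7,v3) [++-] → (0, 0.2011, 1.3539)–(0.2011, 0.2011, 1.3058)  len=0.2068
  (v6,v0,v8) [+-+] → (0, 0.2011, -1.3539)–(-0.2011, 0.2011, -1.3058)  len=0.2068
  (v7,v9,v3) [++-] → (-0.2011, 0.2011, 1.3058)–(0, 0.2011, 1.3539)  len=0.2068
  (v8,v0,v10) [+--] → (-0.2011, 0.2011, -1.3058)–(-1.1898, 0.2011, -0.735)  len=1.1416
  (v8,v10,v9) [+-+] → (-1.1898, 0.2011, -0.735)–(-1.1898, 0.2011, -0.40661)  len=0.3284
  (v9,v10,v11) [+--] → (-1.1898, 0.2011, -0.40661)–(-1.1898, 0.2011, 0.735)  len=1.1416
  (v9,v11,v3) [+--] → (-1.1898, 0.2011, 0.735)–(-0.2011, 0.2011, 1.3058)  len=1.1416

Chained into 1 loop(s):
  loop 1: 12 segments, perimeter = 8.3336
Total perimeter = 8.334


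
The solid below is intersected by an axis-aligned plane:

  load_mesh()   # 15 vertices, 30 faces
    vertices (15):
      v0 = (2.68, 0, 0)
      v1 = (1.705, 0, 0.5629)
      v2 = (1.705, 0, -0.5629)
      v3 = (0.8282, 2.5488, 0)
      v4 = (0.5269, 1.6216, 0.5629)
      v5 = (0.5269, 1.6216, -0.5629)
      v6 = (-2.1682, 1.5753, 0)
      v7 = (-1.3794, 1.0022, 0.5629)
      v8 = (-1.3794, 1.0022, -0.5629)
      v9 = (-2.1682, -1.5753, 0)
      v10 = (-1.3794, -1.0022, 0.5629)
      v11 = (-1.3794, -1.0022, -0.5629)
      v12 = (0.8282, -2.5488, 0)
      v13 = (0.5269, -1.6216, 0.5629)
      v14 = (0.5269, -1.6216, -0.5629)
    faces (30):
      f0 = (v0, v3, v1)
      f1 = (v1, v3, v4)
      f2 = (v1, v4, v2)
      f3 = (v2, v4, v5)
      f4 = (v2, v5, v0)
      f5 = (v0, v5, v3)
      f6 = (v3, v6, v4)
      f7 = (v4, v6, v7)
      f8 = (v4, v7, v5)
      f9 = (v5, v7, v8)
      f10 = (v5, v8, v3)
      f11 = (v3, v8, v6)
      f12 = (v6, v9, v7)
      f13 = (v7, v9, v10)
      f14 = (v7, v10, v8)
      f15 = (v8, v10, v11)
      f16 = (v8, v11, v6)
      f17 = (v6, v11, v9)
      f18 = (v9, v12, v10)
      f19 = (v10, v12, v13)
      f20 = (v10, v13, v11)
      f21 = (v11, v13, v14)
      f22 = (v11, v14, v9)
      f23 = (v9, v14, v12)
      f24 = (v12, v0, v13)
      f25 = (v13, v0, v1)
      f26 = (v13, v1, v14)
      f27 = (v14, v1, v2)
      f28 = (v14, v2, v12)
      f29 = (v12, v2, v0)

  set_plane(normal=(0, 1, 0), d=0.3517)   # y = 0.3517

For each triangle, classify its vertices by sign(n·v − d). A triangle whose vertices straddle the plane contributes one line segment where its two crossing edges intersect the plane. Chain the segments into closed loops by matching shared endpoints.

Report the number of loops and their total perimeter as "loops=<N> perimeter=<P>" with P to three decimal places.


Straddling triangles (12 of 30):
  (v0,v3,v1) [-+-] → (2.42448, 0.3517, 0)–(1.58401, 0.3517, 0.485227)  len=0.9705
  (v1,v3,v4) [-++] → (1.58401, 0.3517, 0.485227)–(1.44949, 0.3517, 0.5629)  len=0.1553
  (v1,v4,v2) [-+-] → (1.44949, 0.3517, 0.5629)–(1.44949, 0.3517, -0.318731)  len=0.8816
  (v2,v4,v5) [-++] → (1.44949, 0.3517, -0.318731)–(1.44949, 0.3517, -0.5629)  len=0.2442
  (v2,v5,v0) [-+-] → (1.44949, 0.3517, -0.5629)–(2.21303, 0.3517, -0.122084)  len=0.8817
  (v0,v5,v3) [-++] → (2.21303, 0.3517, -0.122084)–(2.42448, 0.3517, 0)  len=0.2442
  (v6,v9,v7) [+-+] → (-2.1682, 0.3517, 0)–(-1.57847, 0.3517, 0.420837)  len=0.7245
  (v7,v9,v10) [+--] → (-1.57847, 0.3517, 0.420837)–(-1.3794, 0.3517, 0.5629)  len=0.2446
  (v7,v10,v8) [+-+] → (-1.3794, 0.3517, 0.5629)–(-1.3794, 0.3517, -0.197537)  len=0.7604
  (v8,v10,v11) [+--] → (-1.3794, 0.3517, -0.197537)–(-1.3794, 0.3517, -0.5629)  len=0.3654
  (v8,v11,v6) [+-+] → (-1.3794, 0.3517, -0.5629)–(-1.79374, 0.3517, -0.267222)  len=0.5090
  (v6,v11,v9) [+--] → (-1.79374, 0.3517, -0.267222)–(-2.1682, 0.3517, 0)  len=0.4600

Chained into 2 loop(s):
  loop 1: 6 segments, perimeter = 3.3774
  loop 2: 6 segments, perimeter = 3.0639
Total perimeter = 6.441

loops=2 perimeter=6.441


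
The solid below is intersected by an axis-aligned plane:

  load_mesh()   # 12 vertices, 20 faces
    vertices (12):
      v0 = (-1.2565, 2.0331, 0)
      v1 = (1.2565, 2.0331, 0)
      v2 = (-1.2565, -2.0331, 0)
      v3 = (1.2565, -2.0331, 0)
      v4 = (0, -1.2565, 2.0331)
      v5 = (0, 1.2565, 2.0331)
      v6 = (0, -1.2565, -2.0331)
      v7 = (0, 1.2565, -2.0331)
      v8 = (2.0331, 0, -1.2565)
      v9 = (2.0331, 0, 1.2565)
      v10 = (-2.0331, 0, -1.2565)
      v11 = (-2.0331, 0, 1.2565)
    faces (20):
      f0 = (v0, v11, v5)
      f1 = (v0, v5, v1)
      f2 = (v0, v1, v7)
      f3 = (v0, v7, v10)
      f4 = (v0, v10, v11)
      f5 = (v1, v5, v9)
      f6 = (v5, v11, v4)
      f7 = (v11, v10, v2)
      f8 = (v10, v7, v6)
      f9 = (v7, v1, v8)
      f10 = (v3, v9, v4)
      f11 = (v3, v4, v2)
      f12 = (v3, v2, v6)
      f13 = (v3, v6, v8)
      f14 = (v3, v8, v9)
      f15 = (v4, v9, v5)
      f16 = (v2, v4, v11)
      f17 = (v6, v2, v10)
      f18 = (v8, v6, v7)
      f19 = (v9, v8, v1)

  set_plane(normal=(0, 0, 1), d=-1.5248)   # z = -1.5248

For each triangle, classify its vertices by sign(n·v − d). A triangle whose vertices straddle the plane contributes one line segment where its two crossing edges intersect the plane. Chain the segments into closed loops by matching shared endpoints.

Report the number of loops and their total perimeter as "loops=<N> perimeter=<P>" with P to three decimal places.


Straddling triangles (8 of 20):
  (v0,v1,v7) [++-] → (0.31414, 1.45066, -1.5248)–(-0.31414, 1.45066, -1.5248)  len=0.6283
  (v0,v7,v10) [+-+] → (-0.31414, 1.45066, -1.5248)–(-1.3307, 0.434096, -1.5248)  len=1.4376
  (v10,v7,v6) [+--] → (-1.3307, 0.434096, -1.5248)–(-1.3307, -0.434096, -1.5248)  len=0.8682
  (v7,v1,v8) [-++] → (0.31414, 1.45066, -1.5248)–(1.3307, 0.434096, -1.5248)  len=1.4376
  (v3,v2,v6) [++-] → (-0.31414, -1.45066, -1.5248)–(0.31414, -1.45066, -1.5248)  len=0.6283
  (v3,v6,v8) [+-+] → (0.31414, -1.45066, -1.5248)–(1.3307, -0.434096, -1.5248)  len=1.4376
  (v6,v2,v10) [-++] → (-0.31414, -1.45066, -1.5248)–(-1.3307, -0.434096, -1.5248)  len=1.4376
  (v8,v6,v7) [+--] → (1.3307, -0.434096, -1.5248)–(1.3307, 0.434096, -1.5248)  len=0.8682

Chained into 1 loop(s):
  loop 1: 8 segments, perimeter = 8.7435
Total perimeter = 8.743

loops=1 perimeter=8.743


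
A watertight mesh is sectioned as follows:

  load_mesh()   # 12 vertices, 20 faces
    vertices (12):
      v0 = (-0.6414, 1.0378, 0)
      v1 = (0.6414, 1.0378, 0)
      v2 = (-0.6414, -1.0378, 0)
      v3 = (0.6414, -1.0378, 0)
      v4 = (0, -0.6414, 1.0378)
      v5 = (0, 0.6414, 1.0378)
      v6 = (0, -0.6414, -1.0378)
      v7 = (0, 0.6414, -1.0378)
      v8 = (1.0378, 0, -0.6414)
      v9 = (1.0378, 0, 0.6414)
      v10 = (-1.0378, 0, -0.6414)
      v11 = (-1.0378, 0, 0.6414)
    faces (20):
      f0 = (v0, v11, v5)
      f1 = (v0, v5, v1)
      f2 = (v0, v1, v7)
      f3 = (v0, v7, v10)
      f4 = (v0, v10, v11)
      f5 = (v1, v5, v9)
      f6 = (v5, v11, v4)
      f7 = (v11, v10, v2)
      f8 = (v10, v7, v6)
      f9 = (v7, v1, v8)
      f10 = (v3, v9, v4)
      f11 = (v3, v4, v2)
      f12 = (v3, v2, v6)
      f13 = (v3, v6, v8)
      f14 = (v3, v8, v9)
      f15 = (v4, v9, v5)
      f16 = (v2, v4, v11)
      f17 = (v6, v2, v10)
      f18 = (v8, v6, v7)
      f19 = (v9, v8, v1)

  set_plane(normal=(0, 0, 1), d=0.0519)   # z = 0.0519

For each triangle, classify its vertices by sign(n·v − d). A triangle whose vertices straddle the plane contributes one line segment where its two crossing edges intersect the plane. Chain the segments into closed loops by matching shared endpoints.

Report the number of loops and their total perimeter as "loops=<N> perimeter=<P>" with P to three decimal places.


Straddling triangles (10 of 20):
  (v0,v11,v5) [-++] → (-0.673475, 0.953825, 0.0519)–(-0.609324, 1.01798, 0.0519)  len=0.0907
  (v0,v5,v1) [-+-] → (-0.609324, 1.01798, 0.0519)–(0.609324, 1.01798, 0.0519)  len=1.2186
  (v0,v10,v11) [--+] → (-1.0378, 0, 0.0519)–(-0.673475, 0.953825, 0.0519)  len=1.0210
  (v1,v5,v9) [-++] → (0.609324, 1.01798, 0.0519)–(0.673475, 0.953825, 0.0519)  len=0.0907
  (v11,v10,v2) [+--] → (-1.0378, 0, 0.0519)–(-0.673475, -0.953825, 0.0519)  len=1.0210
  (v3,v9,v4) [-++] → (0.673475, -0.953825, 0.0519)–(0.609324, -1.01798, 0.0519)  len=0.0907
  (v3,v4,v2) [-+-] → (0.609324, -1.01798, 0.0519)–(-0.609324, -1.01798, 0.0519)  len=1.2186
  (v3,v8,v9) [--+] → (1.0378, 0, 0.0519)–(0.673475, -0.953825, 0.0519)  len=1.0210
  (v2,v4,v11) [-++] → (-0.609324, -1.01798, 0.0519)–(-0.673475, -0.953825, 0.0519)  len=0.0907
  (v9,v8,v1) [+--] → (1.0378, 0, 0.0519)–(0.673475, 0.953825, 0.0519)  len=1.0210

Chained into 1 loop(s):
  loop 1: 10 segments, perimeter = 6.8843
Total perimeter = 6.884

loops=1 perimeter=6.884


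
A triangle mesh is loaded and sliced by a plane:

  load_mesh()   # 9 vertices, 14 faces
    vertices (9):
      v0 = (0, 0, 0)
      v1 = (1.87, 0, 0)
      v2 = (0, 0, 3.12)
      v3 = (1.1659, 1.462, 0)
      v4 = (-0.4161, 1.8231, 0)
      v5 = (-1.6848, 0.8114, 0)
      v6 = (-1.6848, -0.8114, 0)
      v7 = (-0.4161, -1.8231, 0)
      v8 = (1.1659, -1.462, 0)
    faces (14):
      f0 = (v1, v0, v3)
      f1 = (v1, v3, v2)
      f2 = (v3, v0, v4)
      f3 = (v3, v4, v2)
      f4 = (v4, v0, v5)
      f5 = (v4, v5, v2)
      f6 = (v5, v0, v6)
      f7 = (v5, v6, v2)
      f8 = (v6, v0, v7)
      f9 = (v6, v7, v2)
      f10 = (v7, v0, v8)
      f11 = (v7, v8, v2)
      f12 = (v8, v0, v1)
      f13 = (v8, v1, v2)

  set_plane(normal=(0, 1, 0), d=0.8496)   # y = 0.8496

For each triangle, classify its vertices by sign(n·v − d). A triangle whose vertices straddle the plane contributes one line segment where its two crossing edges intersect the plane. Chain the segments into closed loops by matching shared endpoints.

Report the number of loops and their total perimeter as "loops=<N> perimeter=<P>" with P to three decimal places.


loops=1 perimeter=7.768

Straddling triangles (6 of 14):
  (v1,v0,v3) [--+] → (0.67753, 0.8496, 0)–(1.46083, 0.8496, 0)  len=0.7833
  (v1,v3,v2) [-+-] → (1.46083, 0.8496, 0)–(0.67753, 0.8496, 1.3069)  len=1.5237
  (v3,v0,v4) [+-+] → (0.67753, 0.8496, 0)–(-0.193911, 0.8496, 0)  len=0.8714
  (v3,v4,v2) [++-] → (-0.193911, 0.8496, 1.66602)–(0.67753, 0.8496, 1.3069)  len=0.9425
  (v4,v0,v5) [+--] → (-0.193911, 0.8496, 0)–(-1.6369, 0.8496, 0)  len=1.4430
  (v4,v5,v2) [+--] → (-1.6369, 0.8496, 0)–(-0.193911, 0.8496, 1.66602)  len=2.2040

Chained into 1 loop(s):
  loop 1: 6 segments, perimeter = 7.7680
Total perimeter = 7.768


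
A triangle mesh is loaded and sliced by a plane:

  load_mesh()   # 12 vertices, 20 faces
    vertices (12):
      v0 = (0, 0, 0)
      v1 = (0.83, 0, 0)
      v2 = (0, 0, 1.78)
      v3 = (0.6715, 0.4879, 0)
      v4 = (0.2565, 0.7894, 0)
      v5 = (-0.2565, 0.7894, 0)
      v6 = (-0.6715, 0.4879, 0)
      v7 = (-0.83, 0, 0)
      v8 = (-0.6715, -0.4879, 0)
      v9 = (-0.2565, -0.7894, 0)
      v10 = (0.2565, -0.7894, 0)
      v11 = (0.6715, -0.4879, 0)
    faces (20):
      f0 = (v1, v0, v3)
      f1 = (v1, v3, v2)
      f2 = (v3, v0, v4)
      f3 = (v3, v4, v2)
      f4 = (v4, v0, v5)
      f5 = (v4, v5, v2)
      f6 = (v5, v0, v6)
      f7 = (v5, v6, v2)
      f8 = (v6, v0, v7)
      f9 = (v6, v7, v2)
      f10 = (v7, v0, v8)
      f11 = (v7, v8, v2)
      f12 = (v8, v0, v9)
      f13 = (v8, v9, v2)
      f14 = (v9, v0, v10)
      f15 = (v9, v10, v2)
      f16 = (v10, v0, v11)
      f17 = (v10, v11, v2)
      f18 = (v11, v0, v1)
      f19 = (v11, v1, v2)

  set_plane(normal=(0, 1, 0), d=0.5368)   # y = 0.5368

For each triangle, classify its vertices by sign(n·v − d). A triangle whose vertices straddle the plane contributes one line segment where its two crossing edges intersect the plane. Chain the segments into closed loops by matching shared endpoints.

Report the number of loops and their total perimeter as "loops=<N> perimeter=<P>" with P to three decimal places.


Straddling triangles (6 of 20):
  (v3,v0,v4) [--+] → (0.174423, 0.5368, 0)–(0.604192, 0.5368, 0)  len=0.4298
  (v3,v4,v2) [-+-] → (0.604192, 0.5368, 0)–(0.174423, 0.5368, 0.569582)  len=0.7135
  (v4,v0,v5) [+-+] → (0.174423, 0.5368, 0)–(-0.174423, 0.5368, 0)  len=0.3488
  (v4,v5,v2) [++-] → (-0.174423, 0.5368, 0.569582)–(0.174423, 0.5368, 0.569582)  len=0.3488
  (v5,v0,v6) [+--] → (-0.174423, 0.5368, 0)–(-0.604192, 0.5368, 0)  len=0.4298
  (v5,v6,v2) [+--] → (-0.604192, 0.5368, 0)–(-0.174423, 0.5368, 0.569582)  len=0.7135

Chained into 1 loop(s):
  loop 1: 6 segments, perimeter = 2.9843
Total perimeter = 2.984

loops=1 perimeter=2.984


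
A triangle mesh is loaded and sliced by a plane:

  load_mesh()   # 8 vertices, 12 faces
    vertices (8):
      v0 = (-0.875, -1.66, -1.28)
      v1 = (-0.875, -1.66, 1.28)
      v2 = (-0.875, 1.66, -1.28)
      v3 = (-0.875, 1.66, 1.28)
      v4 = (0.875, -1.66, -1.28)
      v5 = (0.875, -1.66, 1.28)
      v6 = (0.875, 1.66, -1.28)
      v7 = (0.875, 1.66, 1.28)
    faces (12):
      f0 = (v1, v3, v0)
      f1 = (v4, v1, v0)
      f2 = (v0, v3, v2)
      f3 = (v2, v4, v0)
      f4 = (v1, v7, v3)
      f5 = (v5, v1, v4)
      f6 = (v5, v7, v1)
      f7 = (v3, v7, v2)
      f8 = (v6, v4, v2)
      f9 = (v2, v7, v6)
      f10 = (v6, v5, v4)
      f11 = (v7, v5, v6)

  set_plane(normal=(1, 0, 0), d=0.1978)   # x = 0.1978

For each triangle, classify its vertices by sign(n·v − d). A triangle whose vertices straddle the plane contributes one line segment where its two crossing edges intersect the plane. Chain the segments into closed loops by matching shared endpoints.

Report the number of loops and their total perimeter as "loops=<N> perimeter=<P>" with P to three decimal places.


Straddling triangles (8 of 12):
  (v4,v1,v0) [+--] → (0.1978, -1.66, -0.289353)–(0.1978, -1.66, -1.28)  len=0.9906
  (v2,v4,v0) [-+-] → (0.1978, -0.375255, -1.28)–(0.1978, -1.66, -1.28)  len=1.2847
  (v1,v7,v3) [-+-] → (0.1978, 0.375255, 1.28)–(0.1978, 1.66, 1.28)  len=1.2847
  (v5,v1,v4) [+-+] → (0.1978, -1.66, 1.28)–(0.1978, -1.66, -0.289353)  len=1.5694
  (v5,v7,v1) [++-] → (0.1978, 0.375255, 1.28)–(0.1978, -1.66, 1.28)  len=2.0353
  (v3,v7,v2) [-+-] → (0.1978, 1.66, 1.28)–(0.1978, 1.66, 0.289353)  len=0.9906
  (v6,v4,v2) [++-] → (0.1978, -0.375255, -1.28)–(0.1978, 1.66, -1.28)  len=2.0353
  (v2,v7,v6) [-++] → (0.1978, 1.66, 0.289353)–(0.1978, 1.66, -1.28)  len=1.5694

Chained into 1 loop(s):
  loop 1: 8 segments, perimeter = 11.7600
Total perimeter = 11.760

loops=1 perimeter=11.760


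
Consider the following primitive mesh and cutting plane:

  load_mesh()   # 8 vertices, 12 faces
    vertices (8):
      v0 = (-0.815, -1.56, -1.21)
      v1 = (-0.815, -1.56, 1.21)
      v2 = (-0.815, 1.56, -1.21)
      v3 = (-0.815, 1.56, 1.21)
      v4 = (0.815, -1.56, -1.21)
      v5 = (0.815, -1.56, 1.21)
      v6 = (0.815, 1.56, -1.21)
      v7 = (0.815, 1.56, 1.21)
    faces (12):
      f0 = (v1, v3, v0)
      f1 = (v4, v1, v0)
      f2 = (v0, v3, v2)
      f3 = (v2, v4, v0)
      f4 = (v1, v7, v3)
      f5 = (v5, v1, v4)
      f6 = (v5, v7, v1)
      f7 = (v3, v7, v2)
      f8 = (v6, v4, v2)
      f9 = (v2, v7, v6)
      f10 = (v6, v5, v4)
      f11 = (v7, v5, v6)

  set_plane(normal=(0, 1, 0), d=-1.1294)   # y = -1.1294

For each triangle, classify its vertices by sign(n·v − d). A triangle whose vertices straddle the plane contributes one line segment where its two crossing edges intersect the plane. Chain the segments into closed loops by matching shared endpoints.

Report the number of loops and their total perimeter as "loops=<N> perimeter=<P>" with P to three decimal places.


loops=1 perimeter=8.100

Straddling triangles (8 of 12):
  (v1,v3,v0) [-+-] → (-0.815, -1.1294, 1.21)–(-0.815, -1.1294, -0.876009)  len=2.0860
  (v0,v3,v2) [-++] → (-0.815, -1.1294, -0.876009)–(-0.815, -1.1294, -1.21)  len=0.3340
  (v2,v4,v0) [+--] → (0.590039, -1.1294, -1.21)–(-0.815, -1.1294, -1.21)  len=1.4050
  (v1,v7,v3) [-++] → (-0.590039, -1.1294, 1.21)–(-0.815, -1.1294, 1.21)  len=0.2250
  (v5,v7,v1) [-+-] → (0.815, -1.1294, 1.21)–(-0.590039, -1.1294, 1.21)  len=1.4050
  (v6,v4,v2) [+-+] → (0.815, -1.1294, -1.21)–(0.590039, -1.1294, -1.21)  len=0.2250
  (v6,v5,v4) [+--] → (0.815, -1.1294, 0.876009)–(0.815, -1.1294, -1.21)  len=2.0860
  (v7,v5,v6) [+-+] → (0.815, -1.1294, 1.21)–(0.815, -1.1294, 0.876009)  len=0.3340

Chained into 1 loop(s):
  loop 1: 8 segments, perimeter = 8.1000
Total perimeter = 8.100


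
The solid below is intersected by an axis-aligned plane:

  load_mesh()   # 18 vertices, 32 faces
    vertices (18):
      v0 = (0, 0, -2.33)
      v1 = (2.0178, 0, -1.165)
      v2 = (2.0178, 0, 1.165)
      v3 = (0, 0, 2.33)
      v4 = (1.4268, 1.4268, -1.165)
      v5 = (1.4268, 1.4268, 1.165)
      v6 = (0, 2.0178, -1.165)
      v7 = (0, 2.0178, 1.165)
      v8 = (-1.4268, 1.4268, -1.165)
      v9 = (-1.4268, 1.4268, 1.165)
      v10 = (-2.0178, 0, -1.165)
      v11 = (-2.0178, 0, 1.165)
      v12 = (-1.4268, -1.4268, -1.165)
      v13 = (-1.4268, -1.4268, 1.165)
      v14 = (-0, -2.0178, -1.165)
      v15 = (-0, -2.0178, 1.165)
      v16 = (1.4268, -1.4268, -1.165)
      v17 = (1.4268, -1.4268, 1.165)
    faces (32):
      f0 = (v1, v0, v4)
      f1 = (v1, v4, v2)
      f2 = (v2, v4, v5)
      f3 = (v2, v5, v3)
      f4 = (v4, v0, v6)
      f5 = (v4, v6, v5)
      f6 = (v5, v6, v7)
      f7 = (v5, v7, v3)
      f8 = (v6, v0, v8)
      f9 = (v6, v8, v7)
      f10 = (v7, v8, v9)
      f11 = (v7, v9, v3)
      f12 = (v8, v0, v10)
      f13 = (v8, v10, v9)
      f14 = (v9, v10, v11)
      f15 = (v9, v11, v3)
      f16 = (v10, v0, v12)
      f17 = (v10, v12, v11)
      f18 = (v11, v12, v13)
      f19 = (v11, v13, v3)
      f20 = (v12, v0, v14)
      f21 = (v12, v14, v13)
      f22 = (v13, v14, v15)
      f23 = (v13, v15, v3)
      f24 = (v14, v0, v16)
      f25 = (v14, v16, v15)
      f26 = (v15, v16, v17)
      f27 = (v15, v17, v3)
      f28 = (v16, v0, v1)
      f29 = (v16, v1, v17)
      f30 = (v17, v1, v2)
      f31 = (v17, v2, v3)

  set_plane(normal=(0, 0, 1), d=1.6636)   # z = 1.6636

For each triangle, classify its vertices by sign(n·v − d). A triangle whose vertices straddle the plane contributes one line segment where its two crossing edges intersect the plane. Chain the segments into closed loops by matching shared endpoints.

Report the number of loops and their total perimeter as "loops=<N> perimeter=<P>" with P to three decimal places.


Straddling triangles (8 of 32):
  (v2,v5,v3) [--+] → (0.816154, 0.816154, 1.6636)–(1.15422, 0, 1.6636)  len=0.8834
  (v5,v7,v3) [--+] → (0, 1.15422, 1.6636)–(0.816154, 0.816154, 1.6636)  len=0.8834
  (v7,v9,v3) [--+] → (-0.816154, 0.816154, 1.6636)–(0, 1.15422, 1.6636)  len=0.8834
  (v9,v11,v3) [--+] → (-1.15422, 0, 1.6636)–(-0.816154, 0.816154, 1.6636)  len=0.8834
  (v11,v13,v3) [--+] → (-0.816154, -0.816154, 1.6636)–(-1.15422, 0, 1.6636)  len=0.8834
  (v13,v15,v3) [--+] → (0, -1.15422, 1.6636)–(-0.816154, -0.816154, 1.6636)  len=0.8834
  (v15,v17,v3) [--+] → (0.816154, -0.816154, 1.6636)–(0, -1.15422, 1.6636)  len=0.8834
  (v17,v2,v3) [--+] → (1.15422, 0, 1.6636)–(0.816154, -0.816154, 1.6636)  len=0.8834

Chained into 1 loop(s):
  loop 1: 8 segments, perimeter = 7.0672
Total perimeter = 7.067

loops=1 perimeter=7.067


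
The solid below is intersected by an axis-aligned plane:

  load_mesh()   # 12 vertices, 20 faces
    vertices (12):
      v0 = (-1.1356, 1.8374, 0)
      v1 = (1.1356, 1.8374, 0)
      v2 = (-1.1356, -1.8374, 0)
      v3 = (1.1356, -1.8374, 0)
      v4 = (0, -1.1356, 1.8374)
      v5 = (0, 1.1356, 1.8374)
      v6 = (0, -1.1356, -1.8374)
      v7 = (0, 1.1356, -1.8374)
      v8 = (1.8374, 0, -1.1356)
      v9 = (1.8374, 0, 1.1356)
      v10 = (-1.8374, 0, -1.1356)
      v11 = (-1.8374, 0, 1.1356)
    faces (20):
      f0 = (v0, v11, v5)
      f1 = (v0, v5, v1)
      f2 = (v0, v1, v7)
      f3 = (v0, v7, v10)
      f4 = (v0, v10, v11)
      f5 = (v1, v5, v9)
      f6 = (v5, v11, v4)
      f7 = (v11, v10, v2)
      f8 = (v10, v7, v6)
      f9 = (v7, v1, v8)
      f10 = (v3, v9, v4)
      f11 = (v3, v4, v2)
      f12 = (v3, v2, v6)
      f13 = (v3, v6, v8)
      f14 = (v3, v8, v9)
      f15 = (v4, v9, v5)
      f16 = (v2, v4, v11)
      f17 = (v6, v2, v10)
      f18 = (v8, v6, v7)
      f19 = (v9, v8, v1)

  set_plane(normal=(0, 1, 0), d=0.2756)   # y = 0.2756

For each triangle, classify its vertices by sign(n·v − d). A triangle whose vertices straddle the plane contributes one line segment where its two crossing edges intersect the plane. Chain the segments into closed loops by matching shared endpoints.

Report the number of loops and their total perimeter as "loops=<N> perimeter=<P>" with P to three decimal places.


Straddling triangles (10 of 20):
  (v0,v11,v5) [+-+] → (-1.73213, 0.2756, 0.965266)–(-1.39148, 0.2756, 1.30592)  len=0.4818
  (v0,v7,v10) [++-] → (-1.39148, 0.2756, -1.30592)–(-1.73213, 0.2756, -0.965266)  len=0.4818
  (v0,v10,v11) [+--] → (-1.73213, 0.2756, -0.965266)–(-1.73213, 0.2756, 0.965266)  len=1.9305
  (v1,v5,v9) [++-] → (1.39148, 0.2756, 1.30592)–(1.73213, 0.2756, 0.965266)  len=0.4818
  (v5,v11,v4) [+--] → (-1.39148, 0.2756, 1.30592)–(0, 0.2756, 1.8374)  len=1.4895
  (v10,v7,v6) [-+-] → (-1.39148, 0.2756, -1.30592)–(0, 0.2756, -1.8374)  len=1.4895
  (v7,v1,v8) [++-] → (1.73213, 0.2756, -0.965266)–(1.39148, 0.2756, -1.30592)  len=0.4818
  (v4,v9,v5) [--+] → (1.39148, 0.2756, 1.30592)–(0, 0.2756, 1.8374)  len=1.4895
  (v8,v6,v7) [--+] → (0, 0.2756, -1.8374)–(1.39148, 0.2756, -1.30592)  len=1.4895
  (v9,v8,v1) [--+] → (1.73213, 0.2756, -0.965266)–(1.73213, 0.2756, 0.965266)  len=1.9305

Chained into 1 loop(s):
  loop 1: 10 segments, perimeter = 11.7462
Total perimeter = 11.746

loops=1 perimeter=11.746


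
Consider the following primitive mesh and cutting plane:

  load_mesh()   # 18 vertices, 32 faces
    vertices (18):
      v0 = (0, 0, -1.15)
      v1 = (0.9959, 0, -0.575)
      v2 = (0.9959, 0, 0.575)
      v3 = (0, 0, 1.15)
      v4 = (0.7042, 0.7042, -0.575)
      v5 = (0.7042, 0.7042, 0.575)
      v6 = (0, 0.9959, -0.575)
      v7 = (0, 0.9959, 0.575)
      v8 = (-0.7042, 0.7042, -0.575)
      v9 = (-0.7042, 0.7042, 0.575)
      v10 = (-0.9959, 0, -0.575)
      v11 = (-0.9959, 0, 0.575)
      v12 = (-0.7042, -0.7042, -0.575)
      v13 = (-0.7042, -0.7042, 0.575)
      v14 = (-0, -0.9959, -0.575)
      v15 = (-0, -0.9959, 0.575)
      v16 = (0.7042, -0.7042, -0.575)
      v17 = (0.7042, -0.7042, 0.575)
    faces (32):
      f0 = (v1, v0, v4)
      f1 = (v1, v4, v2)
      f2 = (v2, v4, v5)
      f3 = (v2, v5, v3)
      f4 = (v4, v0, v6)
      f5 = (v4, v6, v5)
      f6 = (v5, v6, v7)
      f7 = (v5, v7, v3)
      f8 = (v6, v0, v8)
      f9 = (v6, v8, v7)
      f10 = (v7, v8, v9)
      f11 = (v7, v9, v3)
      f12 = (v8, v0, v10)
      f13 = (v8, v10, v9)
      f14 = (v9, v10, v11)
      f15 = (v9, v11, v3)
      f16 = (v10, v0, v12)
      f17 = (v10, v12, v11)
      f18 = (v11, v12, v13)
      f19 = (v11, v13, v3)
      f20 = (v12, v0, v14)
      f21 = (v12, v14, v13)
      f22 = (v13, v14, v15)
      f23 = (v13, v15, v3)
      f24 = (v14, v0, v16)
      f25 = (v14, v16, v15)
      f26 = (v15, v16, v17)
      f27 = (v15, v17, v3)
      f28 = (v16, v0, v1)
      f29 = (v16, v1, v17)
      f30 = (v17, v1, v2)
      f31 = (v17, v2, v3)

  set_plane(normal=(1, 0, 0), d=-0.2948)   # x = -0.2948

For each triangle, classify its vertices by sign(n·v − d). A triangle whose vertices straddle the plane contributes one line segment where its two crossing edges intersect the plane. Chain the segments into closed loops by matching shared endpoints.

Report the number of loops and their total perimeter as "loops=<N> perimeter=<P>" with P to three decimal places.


Straddling triangles (12 of 32):
  (v6,v0,v8) [++-] → (-0.2948, 0.2948, -0.909287)–(-0.2948, 0.873785, -0.575)  len=0.6686
  (v6,v8,v7) [+-+] → (-0.2948, 0.873785, -0.575)–(-0.2948, 0.873785, 0.0935743)  len=0.6686
  (v7,v8,v9) [+--] → (-0.2948, 0.873785, 0.0935743)–(-0.2948, 0.873785, 0.575)  len=0.4814
  (v7,v9,v3) [+-+] → (-0.2948, 0.873785, 0.575)–(-0.2948, 0.2948, 0.909287)  len=0.6686
  (v8,v0,v10) [-+-] → (-0.2948, 0.2948, -0.909287)–(-0.2948, 0, -0.979792)  len=0.3031
  (v9,v11,v3) [--+] → (-0.2948, 0, 0.979792)–(-0.2948, 0.2948, 0.909287)  len=0.3031
  (v10,v0,v12) [-+-] → (-0.2948, 0, -0.979792)–(-0.2948, -0.2948, -0.909287)  len=0.3031
  (v11,v13,v3) [--+] → (-0.2948, -0.2948, 0.909287)–(-0.2948, 0, 0.979792)  len=0.3031
  (v12,v0,v14) [-++] → (-0.2948, -0.2948, -0.909287)–(-0.2948, -0.873785, -0.575)  len=0.6686
  (v12,v14,v13) [-+-] → (-0.2948, -0.873785, -0.575)–(-0.2948, -0.873785, -0.0935743)  len=0.4814
  (v13,v14,v15) [-++] → (-0.2948, -0.873785, -0.0935743)–(-0.2948, -0.873785, 0.575)  len=0.6686
  (v13,v15,v3) [-++] → (-0.2948, -0.873785, 0.575)–(-0.2948, -0.2948, 0.909287)  len=0.6686

Chained into 1 loop(s):
  loop 1: 12 segments, perimeter = 6.1867
Total perimeter = 6.187

loops=1 perimeter=6.187


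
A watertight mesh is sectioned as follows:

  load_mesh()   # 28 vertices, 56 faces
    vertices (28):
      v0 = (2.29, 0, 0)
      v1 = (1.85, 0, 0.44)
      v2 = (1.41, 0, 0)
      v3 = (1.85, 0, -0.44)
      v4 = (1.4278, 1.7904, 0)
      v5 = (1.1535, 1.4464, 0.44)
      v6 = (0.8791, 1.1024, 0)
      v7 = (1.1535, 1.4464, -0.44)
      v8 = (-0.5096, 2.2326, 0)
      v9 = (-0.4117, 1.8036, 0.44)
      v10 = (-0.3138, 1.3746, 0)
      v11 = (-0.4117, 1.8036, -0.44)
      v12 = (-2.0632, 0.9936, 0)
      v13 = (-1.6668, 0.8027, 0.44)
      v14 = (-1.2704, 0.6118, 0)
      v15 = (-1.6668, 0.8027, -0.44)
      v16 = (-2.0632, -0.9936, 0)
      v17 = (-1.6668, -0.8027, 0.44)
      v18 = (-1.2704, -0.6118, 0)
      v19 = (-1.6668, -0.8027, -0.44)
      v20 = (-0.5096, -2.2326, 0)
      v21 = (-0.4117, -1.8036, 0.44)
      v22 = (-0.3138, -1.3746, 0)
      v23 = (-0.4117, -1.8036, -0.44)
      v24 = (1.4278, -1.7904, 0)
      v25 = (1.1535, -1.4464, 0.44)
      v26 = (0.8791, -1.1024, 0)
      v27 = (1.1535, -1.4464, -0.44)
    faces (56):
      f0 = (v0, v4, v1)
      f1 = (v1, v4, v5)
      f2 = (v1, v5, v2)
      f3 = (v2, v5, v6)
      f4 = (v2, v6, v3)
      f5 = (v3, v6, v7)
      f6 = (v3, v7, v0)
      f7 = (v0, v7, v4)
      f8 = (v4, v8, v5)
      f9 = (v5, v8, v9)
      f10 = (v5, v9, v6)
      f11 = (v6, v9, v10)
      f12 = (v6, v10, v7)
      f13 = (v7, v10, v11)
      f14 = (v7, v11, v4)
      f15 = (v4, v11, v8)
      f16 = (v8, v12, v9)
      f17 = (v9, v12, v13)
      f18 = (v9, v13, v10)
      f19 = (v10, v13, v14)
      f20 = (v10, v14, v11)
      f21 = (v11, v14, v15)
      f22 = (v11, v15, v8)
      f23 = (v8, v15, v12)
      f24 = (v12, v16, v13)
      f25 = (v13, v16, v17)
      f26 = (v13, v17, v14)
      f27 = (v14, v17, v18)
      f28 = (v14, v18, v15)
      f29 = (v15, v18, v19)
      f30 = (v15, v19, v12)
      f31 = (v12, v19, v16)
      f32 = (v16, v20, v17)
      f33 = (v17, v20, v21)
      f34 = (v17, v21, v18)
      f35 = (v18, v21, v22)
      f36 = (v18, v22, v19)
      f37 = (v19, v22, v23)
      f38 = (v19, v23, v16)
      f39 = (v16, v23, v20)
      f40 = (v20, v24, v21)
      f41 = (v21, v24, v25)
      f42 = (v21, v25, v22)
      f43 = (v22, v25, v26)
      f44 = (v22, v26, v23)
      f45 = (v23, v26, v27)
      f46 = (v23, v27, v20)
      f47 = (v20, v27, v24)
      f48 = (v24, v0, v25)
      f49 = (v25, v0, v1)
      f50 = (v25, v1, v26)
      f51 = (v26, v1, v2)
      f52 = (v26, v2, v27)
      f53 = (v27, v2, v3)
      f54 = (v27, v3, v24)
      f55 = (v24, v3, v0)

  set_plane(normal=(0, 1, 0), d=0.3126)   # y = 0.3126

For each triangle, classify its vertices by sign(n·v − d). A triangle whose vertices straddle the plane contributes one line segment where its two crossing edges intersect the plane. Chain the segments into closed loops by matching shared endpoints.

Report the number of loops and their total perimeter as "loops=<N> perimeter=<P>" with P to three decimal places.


Straddling triangles (16 of 56):
  (v0,v4,v1) [-+-] → (2.13946, 0.3126, 0)–(1.77628, 0.3126, 0.363177)  len=0.5136
  (v1,v4,v5) [-++] → (1.77628, 0.3126, 0.363177)–(1.69947, 0.3126, 0.44)  len=0.1086
  (v1,v5,v2) [-+-] → (1.69947, 0.3126, 0.44)–(1.35456, 0.3126, 0.095094)  len=0.4878
  (v2,v5,v6) [-++] → (1.35456, 0.3126, 0.095094)–(1.25946, 0.3126, 0)  len=0.1345
  (v2,v6,v3) [-+-] → (1.25946, 0.3126, 0)–(1.57469, 0.3126, -0.315232)  len=0.4458
  (v3,v6,v7) [-++] → (1.57469, 0.3126, -0.315232)–(1.69947, 0.3126, -0.44)  len=0.1765
  (v3,v7,v0) [-+-] → (1.69947, 0.3126, -0.44)–(2.04438, 0.3126, -0.095094)  len=0.4878
  (v0,v7,v4) [-++] → (2.04438, 0.3126, -0.095094)–(2.13946, 0.3126, 0)  len=0.1345
  (v12,v16,v13) [+-+] → (-2.0632, 0.3126, 0)–(-1.77495, 0.3126, 0.319951)  len=0.4306
  (v13,v16,v17) [+--] → (-1.77495, 0.3126, 0.319951)–(-1.6668, 0.3126, 0.44)  len=0.1616
  (v13,v17,v14) [+-+] → (-1.6668, 0.3126, 0.44)–(-1.35425, 0.3126, 0.0930703)  len=0.4670
  (v14,v17,v18) [+--] → (-1.35425, 0.3126, 0.0930703)–(-1.2704, 0.3126, 0)  len=0.1253
  (v14,v18,v15) [+-+] → (-1.2704, 0.3126, 0)–(-1.52945, 0.3126, -0.287548)  len=0.3870
  (v15,v18,v19) [+--] → (-1.52945, 0.3126, -0.287548)–(-1.6668, 0.3126, -0.44)  len=0.2052
  (v15,v19,v12) [+-+] → (-1.6668, 0.3126, -0.44)–(-1.91292, 0.3126, -0.16681)  len=0.3677
  (v12,v19,v16) [+--] → (-1.91292, 0.3126, -0.16681)–(-2.0632, 0.3126, 0)  len=0.2245

Chained into 2 loop(s):
  loop 1: 8 segments, perimeter = 2.4890
  loop 2: 8 segments, perimeter = 2.3689
Total perimeter = 4.858

loops=2 perimeter=4.858


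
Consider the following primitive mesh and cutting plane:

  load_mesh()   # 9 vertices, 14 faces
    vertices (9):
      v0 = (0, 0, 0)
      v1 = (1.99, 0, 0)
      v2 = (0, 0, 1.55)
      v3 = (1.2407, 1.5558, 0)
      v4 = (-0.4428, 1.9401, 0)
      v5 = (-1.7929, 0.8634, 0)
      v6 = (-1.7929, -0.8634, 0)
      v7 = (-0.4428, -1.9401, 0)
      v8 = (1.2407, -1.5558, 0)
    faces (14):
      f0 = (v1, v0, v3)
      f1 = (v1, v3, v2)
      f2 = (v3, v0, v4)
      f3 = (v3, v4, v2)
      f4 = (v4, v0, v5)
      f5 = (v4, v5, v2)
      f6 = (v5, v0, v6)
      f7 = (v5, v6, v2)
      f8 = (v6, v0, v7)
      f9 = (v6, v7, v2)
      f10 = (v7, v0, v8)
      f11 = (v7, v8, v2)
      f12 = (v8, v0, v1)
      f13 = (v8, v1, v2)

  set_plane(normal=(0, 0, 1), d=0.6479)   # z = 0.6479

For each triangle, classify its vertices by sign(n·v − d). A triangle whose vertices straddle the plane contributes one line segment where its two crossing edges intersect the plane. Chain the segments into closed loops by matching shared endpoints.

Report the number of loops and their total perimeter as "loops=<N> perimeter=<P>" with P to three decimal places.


Straddling triangles (7 of 14):
  (v1,v3,v2) [--+] → (0.722087, 0.905476, 0.6479)–(1.15818, 0, 0.6479)  len=1.0050
  (v3,v4,v2) [--+] → (-0.25771, 1.12914, 0.6479)–(0.722087, 0.905476, 0.6479)  len=1.0050
  (v4,v5,v2) [--+] → (-1.04347, 0.502499, 0.6479)–(-0.25771, 1.12914, 0.6479)  len=1.0050
  (v5,v6,v2) [--+] → (-1.04347, -0.502499, 0.6479)–(-1.04347, 0.502499, 0.6479)  len=1.0050
  (v6,v7,v2) [--+] → (-0.25771, -1.12914, 0.6479)–(-1.04347, -0.502499, 0.6479)  len=1.0050
  (v7,v8,v2) [--+] → (0.722087, -0.905476, 0.6479)–(-0.25771, -1.12914, 0.6479)  len=1.0050
  (v8,v1,v2) [--+] → (1.15818, 0, 0.6479)–(0.722087, -0.905476, 0.6479)  len=1.0050

Chained into 1 loop(s):
  loop 1: 7 segments, perimeter = 7.0351
Total perimeter = 7.035

loops=1 perimeter=7.035


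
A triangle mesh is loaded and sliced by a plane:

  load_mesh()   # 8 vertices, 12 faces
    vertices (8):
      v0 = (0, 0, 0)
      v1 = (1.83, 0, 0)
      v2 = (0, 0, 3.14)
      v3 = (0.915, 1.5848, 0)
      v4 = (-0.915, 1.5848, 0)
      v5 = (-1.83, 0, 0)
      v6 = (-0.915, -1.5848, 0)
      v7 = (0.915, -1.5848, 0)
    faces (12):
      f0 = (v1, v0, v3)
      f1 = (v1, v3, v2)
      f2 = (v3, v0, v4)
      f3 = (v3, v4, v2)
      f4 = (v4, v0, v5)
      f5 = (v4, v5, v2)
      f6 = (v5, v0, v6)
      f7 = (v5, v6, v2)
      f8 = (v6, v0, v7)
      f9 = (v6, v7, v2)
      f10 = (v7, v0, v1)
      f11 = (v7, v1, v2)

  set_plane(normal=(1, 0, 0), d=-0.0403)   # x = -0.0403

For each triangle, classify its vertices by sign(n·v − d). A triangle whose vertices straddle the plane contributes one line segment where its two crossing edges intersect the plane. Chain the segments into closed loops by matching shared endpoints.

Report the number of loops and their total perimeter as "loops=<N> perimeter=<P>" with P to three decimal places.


Straddling triangles (8 of 12):
  (v3,v0,v4) [++-] → (-0.0403, 0.0698005, 0)–(-0.0403, 1.5848, 0)  len=1.5150
  (v3,v4,v2) [+-+] → (-0.0403, 1.5848, 0)–(-0.0403, 0.0698005, 3.0017)  len=3.3624
  (v4,v0,v5) [-+-] → (-0.0403, 0.0698005, 0)–(-0.0403, 0, 0)  len=0.0698
  (v4,v5,v2) [--+] → (-0.0403, 0, 3.07085)–(-0.0403, 0.0698005, 3.0017)  len=0.0983
  (v5,v0,v6) [-+-] → (-0.0403, 0, 0)–(-0.0403, -0.0698005, 0)  len=0.0698
  (v5,v6,v2) [--+] → (-0.0403, -0.0698005, 3.0017)–(-0.0403, 0, 3.07085)  len=0.0983
  (v6,v0,v7) [-++] → (-0.0403, -0.0698005, 0)–(-0.0403, -1.5848, 0)  len=1.5150
  (v6,v7,v2) [-++] → (-0.0403, -1.5848, 0)–(-0.0403, -0.0698005, 3.0017)  len=3.3624

Chained into 1 loop(s):
  loop 1: 8 segments, perimeter = 10.0908
Total perimeter = 10.091

loops=1 perimeter=10.091


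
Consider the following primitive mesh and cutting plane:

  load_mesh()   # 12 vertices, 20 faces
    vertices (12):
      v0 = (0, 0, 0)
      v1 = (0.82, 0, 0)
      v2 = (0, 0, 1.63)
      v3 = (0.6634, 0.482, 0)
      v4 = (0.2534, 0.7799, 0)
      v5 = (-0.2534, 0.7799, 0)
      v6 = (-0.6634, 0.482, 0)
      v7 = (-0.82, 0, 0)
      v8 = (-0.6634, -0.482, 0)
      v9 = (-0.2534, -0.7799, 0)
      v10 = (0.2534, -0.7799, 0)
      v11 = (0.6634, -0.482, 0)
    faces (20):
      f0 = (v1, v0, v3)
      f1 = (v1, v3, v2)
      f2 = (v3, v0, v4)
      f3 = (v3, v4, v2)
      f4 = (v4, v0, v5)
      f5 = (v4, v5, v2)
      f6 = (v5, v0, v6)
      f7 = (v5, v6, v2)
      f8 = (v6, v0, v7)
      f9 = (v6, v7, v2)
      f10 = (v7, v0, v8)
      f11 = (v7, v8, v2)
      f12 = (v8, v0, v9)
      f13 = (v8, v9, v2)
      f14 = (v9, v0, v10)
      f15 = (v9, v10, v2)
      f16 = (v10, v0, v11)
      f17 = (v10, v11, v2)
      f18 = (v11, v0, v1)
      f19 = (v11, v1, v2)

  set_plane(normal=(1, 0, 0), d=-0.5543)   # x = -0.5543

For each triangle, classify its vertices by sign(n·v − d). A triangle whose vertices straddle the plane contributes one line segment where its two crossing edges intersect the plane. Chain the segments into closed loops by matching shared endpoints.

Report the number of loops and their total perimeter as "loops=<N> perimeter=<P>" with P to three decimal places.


Straddling triangles (8 of 20):
  (v5,v0,v6) [++-] → (-0.5543, 0.402732, 0)–(-0.5543, 0.56127, 0)  len=0.1585
  (v5,v6,v2) [+-+] → (-0.5543, 0.56127, 0)–(-0.5543, 0.402732, 0.268063)  len=0.3114
  (v6,v0,v7) [-+-] → (-0.5543, 0.402732, 0)–(-0.5543, 0, 0)  len=0.4027
  (v6,v7,v2) [--+] → (-0.5543, 0, 0.52816)–(-0.5543, 0.402732, 0.268063)  len=0.4794
  (v7,v0,v8) [-+-] → (-0.5543, 0, 0)–(-0.5543, -0.402732, 0)  len=0.4027
  (v7,v8,v2) [--+] → (-0.5543, -0.402732, 0.268063)–(-0.5543, 0, 0.52816)  len=0.4794
  (v8,v0,v9) [-++] → (-0.5543, -0.402732, 0)–(-0.5543, -0.56127, 0)  len=0.1585
  (v8,v9,v2) [-++] → (-0.5543, -0.56127, 0)–(-0.5543, -0.402732, 0.268063)  len=0.3114

Chained into 1 loop(s):
  loop 1: 8 segments, perimeter = 2.7043
Total perimeter = 2.704

loops=1 perimeter=2.704


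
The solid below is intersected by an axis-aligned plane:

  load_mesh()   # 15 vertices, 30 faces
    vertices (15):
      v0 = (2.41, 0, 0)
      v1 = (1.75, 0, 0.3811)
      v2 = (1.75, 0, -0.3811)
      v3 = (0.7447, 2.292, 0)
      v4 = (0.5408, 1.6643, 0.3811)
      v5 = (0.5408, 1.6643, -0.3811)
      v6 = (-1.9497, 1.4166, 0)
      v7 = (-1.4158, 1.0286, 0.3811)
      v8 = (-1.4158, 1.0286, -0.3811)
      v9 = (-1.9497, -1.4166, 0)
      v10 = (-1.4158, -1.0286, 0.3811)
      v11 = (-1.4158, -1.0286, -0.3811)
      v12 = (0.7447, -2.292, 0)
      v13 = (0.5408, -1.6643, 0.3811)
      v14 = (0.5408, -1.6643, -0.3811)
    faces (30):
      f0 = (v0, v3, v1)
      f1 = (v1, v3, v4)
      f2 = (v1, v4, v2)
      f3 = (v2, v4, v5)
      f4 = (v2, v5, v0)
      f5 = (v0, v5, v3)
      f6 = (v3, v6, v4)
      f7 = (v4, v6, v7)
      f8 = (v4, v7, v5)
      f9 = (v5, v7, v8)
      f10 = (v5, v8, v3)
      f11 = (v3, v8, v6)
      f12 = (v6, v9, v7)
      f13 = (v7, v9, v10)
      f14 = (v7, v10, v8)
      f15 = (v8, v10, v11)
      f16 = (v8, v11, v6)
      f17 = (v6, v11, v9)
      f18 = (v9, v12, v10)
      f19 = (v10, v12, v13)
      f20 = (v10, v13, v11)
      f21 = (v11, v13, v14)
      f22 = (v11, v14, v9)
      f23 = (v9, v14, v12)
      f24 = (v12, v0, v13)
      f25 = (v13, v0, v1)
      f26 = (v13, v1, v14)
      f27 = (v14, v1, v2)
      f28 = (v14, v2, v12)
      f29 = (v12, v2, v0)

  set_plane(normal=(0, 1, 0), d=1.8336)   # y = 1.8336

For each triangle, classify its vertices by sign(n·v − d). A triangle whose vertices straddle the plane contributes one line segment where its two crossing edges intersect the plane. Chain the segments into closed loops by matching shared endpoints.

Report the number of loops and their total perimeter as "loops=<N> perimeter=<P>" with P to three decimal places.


Straddling triangles (6 of 30):
  (v0,v3,v1) [-+-] → (1.07776, 1.8336, 0)–(0.94576, 1.8336, 0.07622)  len=0.1524
  (v1,v3,v4) [-+-] → (0.94576, 1.8336, 0.07622)–(0.595795, 1.8336, 0.278312)  len=0.4041
  (v0,v5,v3) [--+] → (0.595795, 1.8336, -0.278312)–(1.07776, 1.8336, 0)  len=0.5565
  (v3,v6,v4) [+--] → (-0.666213, 1.8336, 0)–(0.595795, 1.8336, 0.278312)  len=1.2923
  (v5,v8,v3) [--+] → (-0.0391952, 1.8336, -0.138275)–(0.595795, 1.8336, -0.278312)  len=0.6502
  (v3,v8,v6) [+--] → (-0.0391952, 1.8336, -0.138275)–(-0.666213, 1.8336, 0)  len=0.6421

Chained into 1 loop(s):
  loop 1: 6 segments, perimeter = 3.6978
Total perimeter = 3.698

loops=1 perimeter=3.698
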